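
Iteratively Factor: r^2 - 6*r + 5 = (r - 5)*(r - 1)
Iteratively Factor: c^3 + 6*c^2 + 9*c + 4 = (c + 4)*(c^2 + 2*c + 1) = (c + 1)*(c + 4)*(c + 1)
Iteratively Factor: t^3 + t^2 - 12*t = (t + 4)*(t^2 - 3*t) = (t - 3)*(t + 4)*(t)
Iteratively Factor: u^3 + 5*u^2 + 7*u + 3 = (u + 1)*(u^2 + 4*u + 3) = (u + 1)*(u + 3)*(u + 1)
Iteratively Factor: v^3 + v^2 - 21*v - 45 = (v + 3)*(v^2 - 2*v - 15) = (v - 5)*(v + 3)*(v + 3)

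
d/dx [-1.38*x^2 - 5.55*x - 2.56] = -2.76*x - 5.55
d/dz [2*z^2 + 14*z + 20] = 4*z + 14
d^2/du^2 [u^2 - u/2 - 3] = 2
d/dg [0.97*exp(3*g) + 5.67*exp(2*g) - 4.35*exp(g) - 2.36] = (2.91*exp(2*g) + 11.34*exp(g) - 4.35)*exp(g)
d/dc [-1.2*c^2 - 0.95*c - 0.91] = -2.4*c - 0.95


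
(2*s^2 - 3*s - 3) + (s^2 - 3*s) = 3*s^2 - 6*s - 3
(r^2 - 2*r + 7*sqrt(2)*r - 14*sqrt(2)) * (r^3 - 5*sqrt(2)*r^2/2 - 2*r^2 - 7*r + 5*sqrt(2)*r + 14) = r^5 - 4*r^4 + 9*sqrt(2)*r^4/2 - 38*r^3 - 18*sqrt(2)*r^3 - 31*sqrt(2)*r^2 + 168*r^2 - 168*r + 196*sqrt(2)*r - 196*sqrt(2)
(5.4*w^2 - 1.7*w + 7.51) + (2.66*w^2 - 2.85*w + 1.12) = 8.06*w^2 - 4.55*w + 8.63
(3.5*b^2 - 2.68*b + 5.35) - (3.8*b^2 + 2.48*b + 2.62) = -0.3*b^2 - 5.16*b + 2.73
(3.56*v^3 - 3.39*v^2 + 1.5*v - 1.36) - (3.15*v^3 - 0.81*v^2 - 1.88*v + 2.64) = 0.41*v^3 - 2.58*v^2 + 3.38*v - 4.0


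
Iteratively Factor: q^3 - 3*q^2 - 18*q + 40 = (q + 4)*(q^2 - 7*q + 10) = (q - 2)*(q + 4)*(q - 5)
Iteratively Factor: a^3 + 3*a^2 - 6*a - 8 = (a + 4)*(a^2 - a - 2) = (a - 2)*(a + 4)*(a + 1)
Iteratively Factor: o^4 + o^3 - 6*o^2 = (o)*(o^3 + o^2 - 6*o) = o*(o + 3)*(o^2 - 2*o) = o*(o - 2)*(o + 3)*(o)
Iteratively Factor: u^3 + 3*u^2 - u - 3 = (u + 3)*(u^2 - 1) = (u - 1)*(u + 3)*(u + 1)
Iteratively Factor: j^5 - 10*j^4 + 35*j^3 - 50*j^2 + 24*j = (j)*(j^4 - 10*j^3 + 35*j^2 - 50*j + 24) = j*(j - 1)*(j^3 - 9*j^2 + 26*j - 24) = j*(j - 2)*(j - 1)*(j^2 - 7*j + 12) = j*(j - 4)*(j - 2)*(j - 1)*(j - 3)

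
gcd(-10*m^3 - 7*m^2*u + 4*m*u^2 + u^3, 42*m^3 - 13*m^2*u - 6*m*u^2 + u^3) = -2*m + u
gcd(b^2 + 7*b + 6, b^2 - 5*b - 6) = b + 1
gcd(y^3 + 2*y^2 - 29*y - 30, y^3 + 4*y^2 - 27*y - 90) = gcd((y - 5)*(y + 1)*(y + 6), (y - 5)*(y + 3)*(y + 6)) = y^2 + y - 30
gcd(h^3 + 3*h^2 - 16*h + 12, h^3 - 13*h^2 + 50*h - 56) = h - 2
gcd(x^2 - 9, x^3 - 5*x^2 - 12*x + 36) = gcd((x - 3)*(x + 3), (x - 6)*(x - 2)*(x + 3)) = x + 3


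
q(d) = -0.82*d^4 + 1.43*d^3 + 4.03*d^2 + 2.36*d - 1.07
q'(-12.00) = 6191.24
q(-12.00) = -18923.63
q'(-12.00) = 6191.24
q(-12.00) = -18923.63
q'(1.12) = 12.16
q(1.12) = 7.35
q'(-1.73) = 18.24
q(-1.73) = -7.84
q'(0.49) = 6.95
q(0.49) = 1.17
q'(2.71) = -9.57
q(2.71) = 19.16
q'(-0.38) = 0.10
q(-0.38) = -1.48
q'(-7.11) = 1340.84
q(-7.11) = -2423.63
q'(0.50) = 7.05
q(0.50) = 1.24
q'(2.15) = 6.92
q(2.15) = 19.32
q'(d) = -3.28*d^3 + 4.29*d^2 + 8.06*d + 2.36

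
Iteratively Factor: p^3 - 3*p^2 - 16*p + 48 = (p - 4)*(p^2 + p - 12) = (p - 4)*(p + 4)*(p - 3)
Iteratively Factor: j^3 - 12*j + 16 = (j - 2)*(j^2 + 2*j - 8) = (j - 2)^2*(j + 4)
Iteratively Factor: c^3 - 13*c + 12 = (c + 4)*(c^2 - 4*c + 3) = (c - 1)*(c + 4)*(c - 3)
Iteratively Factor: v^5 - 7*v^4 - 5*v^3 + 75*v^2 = (v - 5)*(v^4 - 2*v^3 - 15*v^2) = (v - 5)*(v + 3)*(v^3 - 5*v^2) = (v - 5)^2*(v + 3)*(v^2) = v*(v - 5)^2*(v + 3)*(v)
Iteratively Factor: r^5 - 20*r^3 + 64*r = (r)*(r^4 - 20*r^2 + 64) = r*(r - 2)*(r^3 + 2*r^2 - 16*r - 32) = r*(r - 2)*(r + 2)*(r^2 - 16) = r*(r - 2)*(r + 2)*(r + 4)*(r - 4)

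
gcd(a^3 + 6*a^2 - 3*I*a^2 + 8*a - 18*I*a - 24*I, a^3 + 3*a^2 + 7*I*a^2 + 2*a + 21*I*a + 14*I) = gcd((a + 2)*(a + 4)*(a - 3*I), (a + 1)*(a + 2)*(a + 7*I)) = a + 2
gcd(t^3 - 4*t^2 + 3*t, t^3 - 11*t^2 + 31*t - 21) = t^2 - 4*t + 3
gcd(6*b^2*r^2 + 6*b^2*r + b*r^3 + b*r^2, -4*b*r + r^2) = r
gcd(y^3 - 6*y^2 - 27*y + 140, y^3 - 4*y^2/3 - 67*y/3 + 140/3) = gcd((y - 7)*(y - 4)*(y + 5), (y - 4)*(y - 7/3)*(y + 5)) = y^2 + y - 20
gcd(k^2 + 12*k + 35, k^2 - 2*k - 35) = k + 5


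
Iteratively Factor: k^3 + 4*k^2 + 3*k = (k + 1)*(k^2 + 3*k) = k*(k + 1)*(k + 3)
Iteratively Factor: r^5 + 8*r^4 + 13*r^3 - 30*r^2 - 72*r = (r + 3)*(r^4 + 5*r^3 - 2*r^2 - 24*r) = (r + 3)*(r + 4)*(r^3 + r^2 - 6*r) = (r - 2)*(r + 3)*(r + 4)*(r^2 + 3*r) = (r - 2)*(r + 3)^2*(r + 4)*(r)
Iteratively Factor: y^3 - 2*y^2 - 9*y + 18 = (y + 3)*(y^2 - 5*y + 6) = (y - 2)*(y + 3)*(y - 3)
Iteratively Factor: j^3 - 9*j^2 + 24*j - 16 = (j - 4)*(j^2 - 5*j + 4) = (j - 4)*(j - 1)*(j - 4)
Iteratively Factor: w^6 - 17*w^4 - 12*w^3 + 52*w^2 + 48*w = (w - 2)*(w^5 + 2*w^4 - 13*w^3 - 38*w^2 - 24*w) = w*(w - 2)*(w^4 + 2*w^3 - 13*w^2 - 38*w - 24) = w*(w - 2)*(w + 2)*(w^3 - 13*w - 12) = w*(w - 2)*(w + 2)*(w + 3)*(w^2 - 3*w - 4) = w*(w - 2)*(w + 1)*(w + 2)*(w + 3)*(w - 4)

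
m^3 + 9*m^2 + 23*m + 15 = (m + 1)*(m + 3)*(m + 5)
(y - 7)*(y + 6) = y^2 - y - 42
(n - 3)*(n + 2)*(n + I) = n^3 - n^2 + I*n^2 - 6*n - I*n - 6*I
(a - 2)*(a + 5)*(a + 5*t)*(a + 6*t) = a^4 + 11*a^3*t + 3*a^3 + 30*a^2*t^2 + 33*a^2*t - 10*a^2 + 90*a*t^2 - 110*a*t - 300*t^2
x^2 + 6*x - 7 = (x - 1)*(x + 7)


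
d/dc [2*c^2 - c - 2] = 4*c - 1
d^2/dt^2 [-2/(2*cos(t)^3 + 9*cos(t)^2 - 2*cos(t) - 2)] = 4*((-2*sin(t)^2*cos(t) - 9*sin(t)^2 + 7)*(cos(t) - 36*cos(2*t) - 9*cos(3*t))/4 - 4*(3*cos(t)^2 + 9*cos(t) - 1)^2*sin(t)^2)/(-2*sin(t)^2*cos(t) - 9*sin(t)^2 + 7)^3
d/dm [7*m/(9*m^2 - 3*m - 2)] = 7*(-9*m^2 - 2)/(81*m^4 - 54*m^3 - 27*m^2 + 12*m + 4)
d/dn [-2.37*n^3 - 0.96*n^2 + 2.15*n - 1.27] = -7.11*n^2 - 1.92*n + 2.15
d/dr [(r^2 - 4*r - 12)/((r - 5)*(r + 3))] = 2*(r^2 - 3*r + 18)/(r^4 - 4*r^3 - 26*r^2 + 60*r + 225)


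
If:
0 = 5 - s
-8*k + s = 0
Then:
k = 5/8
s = 5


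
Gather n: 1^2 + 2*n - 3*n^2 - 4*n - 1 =-3*n^2 - 2*n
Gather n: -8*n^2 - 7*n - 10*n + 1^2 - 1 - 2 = -8*n^2 - 17*n - 2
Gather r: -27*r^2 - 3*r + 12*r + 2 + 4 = -27*r^2 + 9*r + 6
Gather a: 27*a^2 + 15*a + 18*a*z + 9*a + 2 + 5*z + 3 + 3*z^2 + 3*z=27*a^2 + a*(18*z + 24) + 3*z^2 + 8*z + 5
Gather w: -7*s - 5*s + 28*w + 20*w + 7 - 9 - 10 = -12*s + 48*w - 12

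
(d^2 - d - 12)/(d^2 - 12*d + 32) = (d + 3)/(d - 8)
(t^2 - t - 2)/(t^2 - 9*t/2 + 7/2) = 2*(t^2 - t - 2)/(2*t^2 - 9*t + 7)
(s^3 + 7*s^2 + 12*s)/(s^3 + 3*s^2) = (s + 4)/s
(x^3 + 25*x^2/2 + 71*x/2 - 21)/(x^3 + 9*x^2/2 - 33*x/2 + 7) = (x + 6)/(x - 2)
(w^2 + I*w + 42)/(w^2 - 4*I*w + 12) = (w + 7*I)/(w + 2*I)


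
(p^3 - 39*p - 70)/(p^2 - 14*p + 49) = (p^2 + 7*p + 10)/(p - 7)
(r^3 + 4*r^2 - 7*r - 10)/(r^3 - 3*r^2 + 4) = (r + 5)/(r - 2)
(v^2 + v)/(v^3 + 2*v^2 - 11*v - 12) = v/(v^2 + v - 12)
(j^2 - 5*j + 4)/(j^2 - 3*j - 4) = (j - 1)/(j + 1)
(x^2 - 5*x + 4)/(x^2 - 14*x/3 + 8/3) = 3*(x - 1)/(3*x - 2)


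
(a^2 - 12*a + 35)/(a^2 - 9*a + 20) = (a - 7)/(a - 4)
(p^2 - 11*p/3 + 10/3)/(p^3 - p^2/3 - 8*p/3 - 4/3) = (3*p - 5)/(3*p^2 + 5*p + 2)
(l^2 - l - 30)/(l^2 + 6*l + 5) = (l - 6)/(l + 1)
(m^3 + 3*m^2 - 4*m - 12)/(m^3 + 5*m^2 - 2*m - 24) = (m + 2)/(m + 4)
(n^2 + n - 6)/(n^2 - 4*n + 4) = (n + 3)/(n - 2)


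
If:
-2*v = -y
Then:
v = y/2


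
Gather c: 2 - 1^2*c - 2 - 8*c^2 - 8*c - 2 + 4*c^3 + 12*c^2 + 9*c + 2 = 4*c^3 + 4*c^2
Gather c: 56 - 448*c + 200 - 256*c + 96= 352 - 704*c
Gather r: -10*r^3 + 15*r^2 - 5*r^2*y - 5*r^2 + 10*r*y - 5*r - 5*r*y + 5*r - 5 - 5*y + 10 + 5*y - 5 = -10*r^3 + r^2*(10 - 5*y) + 5*r*y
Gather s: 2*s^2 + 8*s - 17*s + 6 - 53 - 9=2*s^2 - 9*s - 56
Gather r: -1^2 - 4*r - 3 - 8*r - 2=-12*r - 6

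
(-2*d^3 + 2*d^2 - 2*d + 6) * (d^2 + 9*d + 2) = -2*d^5 - 16*d^4 + 12*d^3 - 8*d^2 + 50*d + 12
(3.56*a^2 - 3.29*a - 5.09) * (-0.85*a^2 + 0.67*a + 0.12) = -3.026*a^4 + 5.1817*a^3 + 2.5494*a^2 - 3.8051*a - 0.6108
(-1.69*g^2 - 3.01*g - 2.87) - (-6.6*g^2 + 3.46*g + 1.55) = 4.91*g^2 - 6.47*g - 4.42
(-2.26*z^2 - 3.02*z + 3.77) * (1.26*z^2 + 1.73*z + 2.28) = -2.8476*z^4 - 7.715*z^3 - 5.6272*z^2 - 0.363499999999999*z + 8.5956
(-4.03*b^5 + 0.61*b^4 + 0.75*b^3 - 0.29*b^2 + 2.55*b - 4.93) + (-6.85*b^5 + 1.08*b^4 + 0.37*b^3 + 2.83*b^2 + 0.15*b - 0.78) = -10.88*b^5 + 1.69*b^4 + 1.12*b^3 + 2.54*b^2 + 2.7*b - 5.71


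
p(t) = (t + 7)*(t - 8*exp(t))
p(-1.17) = -21.30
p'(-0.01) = -56.30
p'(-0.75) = -21.90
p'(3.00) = -1754.53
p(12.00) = -24738500.30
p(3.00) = -1576.84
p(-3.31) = -13.29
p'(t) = t + (1 - 8*exp(t))*(t + 7) - 8*exp(t)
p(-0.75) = -28.31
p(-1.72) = -16.65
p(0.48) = -93.12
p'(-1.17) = -12.30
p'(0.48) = -101.67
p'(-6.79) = -6.59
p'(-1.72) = -5.44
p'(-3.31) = -0.99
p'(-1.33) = -9.77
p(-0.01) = -55.43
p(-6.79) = -1.43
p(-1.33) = -19.54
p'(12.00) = -26040735.63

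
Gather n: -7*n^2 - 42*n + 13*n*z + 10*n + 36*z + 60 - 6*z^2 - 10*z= -7*n^2 + n*(13*z - 32) - 6*z^2 + 26*z + 60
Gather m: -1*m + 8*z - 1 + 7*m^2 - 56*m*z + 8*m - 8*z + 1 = 7*m^2 + m*(7 - 56*z)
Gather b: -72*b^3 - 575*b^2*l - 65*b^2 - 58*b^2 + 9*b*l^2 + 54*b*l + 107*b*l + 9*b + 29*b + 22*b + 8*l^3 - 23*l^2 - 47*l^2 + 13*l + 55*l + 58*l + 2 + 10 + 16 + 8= -72*b^3 + b^2*(-575*l - 123) + b*(9*l^2 + 161*l + 60) + 8*l^3 - 70*l^2 + 126*l + 36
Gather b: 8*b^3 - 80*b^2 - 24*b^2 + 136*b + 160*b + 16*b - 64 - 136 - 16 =8*b^3 - 104*b^2 + 312*b - 216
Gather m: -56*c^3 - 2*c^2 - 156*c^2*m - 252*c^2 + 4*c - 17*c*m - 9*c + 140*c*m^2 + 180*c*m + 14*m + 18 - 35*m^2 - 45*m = -56*c^3 - 254*c^2 - 5*c + m^2*(140*c - 35) + m*(-156*c^2 + 163*c - 31) + 18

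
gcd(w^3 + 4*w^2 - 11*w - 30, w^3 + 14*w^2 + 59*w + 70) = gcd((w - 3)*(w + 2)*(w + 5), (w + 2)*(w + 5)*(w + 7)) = w^2 + 7*w + 10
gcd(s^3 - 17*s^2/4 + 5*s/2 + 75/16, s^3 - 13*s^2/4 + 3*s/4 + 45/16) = s^2 - 7*s/4 - 15/8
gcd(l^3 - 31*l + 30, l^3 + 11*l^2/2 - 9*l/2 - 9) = l + 6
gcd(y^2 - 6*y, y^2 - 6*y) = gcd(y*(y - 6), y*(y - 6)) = y^2 - 6*y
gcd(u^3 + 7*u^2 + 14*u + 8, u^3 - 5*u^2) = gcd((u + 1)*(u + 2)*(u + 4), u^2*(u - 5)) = 1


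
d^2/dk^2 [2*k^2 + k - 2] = 4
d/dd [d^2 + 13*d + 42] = 2*d + 13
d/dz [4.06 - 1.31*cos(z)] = 1.31*sin(z)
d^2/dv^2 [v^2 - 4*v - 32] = 2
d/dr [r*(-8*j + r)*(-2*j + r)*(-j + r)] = -16*j^3 + 52*j^2*r - 33*j*r^2 + 4*r^3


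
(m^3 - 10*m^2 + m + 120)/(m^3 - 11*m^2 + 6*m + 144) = (m - 5)/(m - 6)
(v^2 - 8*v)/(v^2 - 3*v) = (v - 8)/(v - 3)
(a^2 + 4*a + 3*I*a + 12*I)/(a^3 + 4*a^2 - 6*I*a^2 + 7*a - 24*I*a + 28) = (a + 3*I)/(a^2 - 6*I*a + 7)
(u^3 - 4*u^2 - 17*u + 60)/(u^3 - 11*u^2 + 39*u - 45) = (u + 4)/(u - 3)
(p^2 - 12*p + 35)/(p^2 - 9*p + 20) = (p - 7)/(p - 4)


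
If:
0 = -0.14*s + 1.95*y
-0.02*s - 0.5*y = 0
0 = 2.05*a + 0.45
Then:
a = -0.22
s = 0.00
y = 0.00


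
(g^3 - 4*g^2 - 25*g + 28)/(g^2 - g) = g - 3 - 28/g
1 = 1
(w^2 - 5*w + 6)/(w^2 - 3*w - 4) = (-w^2 + 5*w - 6)/(-w^2 + 3*w + 4)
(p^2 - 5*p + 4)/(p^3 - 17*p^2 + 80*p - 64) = (p - 4)/(p^2 - 16*p + 64)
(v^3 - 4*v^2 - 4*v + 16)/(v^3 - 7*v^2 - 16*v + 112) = (v^2 - 4)/(v^2 - 3*v - 28)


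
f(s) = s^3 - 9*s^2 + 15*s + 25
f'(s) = 3*s^2 - 18*s + 15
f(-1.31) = -12.34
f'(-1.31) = 43.73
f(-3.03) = -130.90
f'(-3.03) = 97.08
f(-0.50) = 15.12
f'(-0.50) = 24.75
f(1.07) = 31.97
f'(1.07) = -0.83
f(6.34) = 13.18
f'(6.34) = 21.47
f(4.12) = 3.96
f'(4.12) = -8.24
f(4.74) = 0.39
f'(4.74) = -2.92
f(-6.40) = -701.78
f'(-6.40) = 253.08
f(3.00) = 16.00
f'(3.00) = -12.00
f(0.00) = 25.00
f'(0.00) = 15.00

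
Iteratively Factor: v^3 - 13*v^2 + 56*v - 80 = (v - 5)*(v^2 - 8*v + 16) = (v - 5)*(v - 4)*(v - 4)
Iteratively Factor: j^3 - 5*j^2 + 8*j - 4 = (j - 2)*(j^2 - 3*j + 2) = (j - 2)^2*(j - 1)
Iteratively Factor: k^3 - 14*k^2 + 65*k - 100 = (k - 5)*(k^2 - 9*k + 20) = (k - 5)*(k - 4)*(k - 5)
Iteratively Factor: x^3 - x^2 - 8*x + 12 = (x - 2)*(x^2 + x - 6) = (x - 2)^2*(x + 3)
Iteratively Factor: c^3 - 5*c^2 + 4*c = (c - 1)*(c^2 - 4*c) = (c - 4)*(c - 1)*(c)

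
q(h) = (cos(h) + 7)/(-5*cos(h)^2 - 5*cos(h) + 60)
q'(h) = (-10*sin(h)*cos(h) - 5*sin(h))*(cos(h) + 7)/(-5*cos(h)^2 - 5*cos(h) + 60)^2 - sin(h)/(-5*cos(h)^2 - 5*cos(h) + 60)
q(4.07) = 0.10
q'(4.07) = 0.01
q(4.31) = 0.11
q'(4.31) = 0.02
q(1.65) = 0.11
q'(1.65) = -0.02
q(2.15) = 0.11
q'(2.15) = -0.01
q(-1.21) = 0.13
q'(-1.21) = 0.03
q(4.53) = 0.11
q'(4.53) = 0.02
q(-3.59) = 0.10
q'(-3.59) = -0.00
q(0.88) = 0.14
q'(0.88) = -0.04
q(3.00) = 0.10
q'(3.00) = 0.00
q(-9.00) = 0.10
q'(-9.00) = 0.00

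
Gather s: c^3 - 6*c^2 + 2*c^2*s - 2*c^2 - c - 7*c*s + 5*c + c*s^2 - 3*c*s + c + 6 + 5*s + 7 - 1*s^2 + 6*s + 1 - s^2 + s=c^3 - 8*c^2 + 5*c + s^2*(c - 2) + s*(2*c^2 - 10*c + 12) + 14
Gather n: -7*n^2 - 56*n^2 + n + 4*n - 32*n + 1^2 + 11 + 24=-63*n^2 - 27*n + 36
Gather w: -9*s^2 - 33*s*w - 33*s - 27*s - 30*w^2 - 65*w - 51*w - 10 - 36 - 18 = -9*s^2 - 60*s - 30*w^2 + w*(-33*s - 116) - 64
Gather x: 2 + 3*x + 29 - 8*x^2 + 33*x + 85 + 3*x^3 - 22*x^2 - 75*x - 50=3*x^3 - 30*x^2 - 39*x + 66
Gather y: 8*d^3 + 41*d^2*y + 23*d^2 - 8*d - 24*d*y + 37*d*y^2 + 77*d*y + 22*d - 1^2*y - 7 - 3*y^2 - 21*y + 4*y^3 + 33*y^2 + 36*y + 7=8*d^3 + 23*d^2 + 14*d + 4*y^3 + y^2*(37*d + 30) + y*(41*d^2 + 53*d + 14)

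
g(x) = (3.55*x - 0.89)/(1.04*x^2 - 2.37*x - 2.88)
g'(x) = (2.37 - 2.08*x)*(3.55*x - 0.89)/(1.04*x^2 - 2.37*x - 2.88)^2 + 3.55/(1.04*x^2 - 2.37*x - 2.88)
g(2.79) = -6.45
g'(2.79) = -18.40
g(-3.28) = -0.78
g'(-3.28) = -0.22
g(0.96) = -0.60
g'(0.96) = -0.79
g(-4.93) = -0.54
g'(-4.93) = -0.10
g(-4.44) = -0.59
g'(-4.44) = -0.12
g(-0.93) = -18.75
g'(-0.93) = -345.00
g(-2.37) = -1.08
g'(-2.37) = -0.51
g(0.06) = 0.22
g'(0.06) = -1.34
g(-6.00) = -0.45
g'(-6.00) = -0.07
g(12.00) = 0.35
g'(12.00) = -0.04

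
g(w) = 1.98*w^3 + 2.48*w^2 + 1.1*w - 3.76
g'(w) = 5.94*w^2 + 4.96*w + 1.1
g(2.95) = 71.90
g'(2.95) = 67.42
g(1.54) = 11.05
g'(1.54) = 22.83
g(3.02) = 76.72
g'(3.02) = 70.25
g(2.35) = 38.22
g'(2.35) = 45.56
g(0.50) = -2.34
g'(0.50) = 5.06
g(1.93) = 21.84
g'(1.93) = 32.80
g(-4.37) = -126.44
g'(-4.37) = 92.86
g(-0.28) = -3.92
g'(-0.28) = 0.18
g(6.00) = 519.80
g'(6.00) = 244.70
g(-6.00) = -348.76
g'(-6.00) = 185.18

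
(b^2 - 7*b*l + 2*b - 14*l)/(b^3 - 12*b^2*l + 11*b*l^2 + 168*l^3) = (b + 2)/(b^2 - 5*b*l - 24*l^2)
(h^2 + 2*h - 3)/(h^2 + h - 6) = (h - 1)/(h - 2)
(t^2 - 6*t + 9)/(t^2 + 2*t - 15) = (t - 3)/(t + 5)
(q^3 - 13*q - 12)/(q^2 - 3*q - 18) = (q^2 - 3*q - 4)/(q - 6)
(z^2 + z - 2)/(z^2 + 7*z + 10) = (z - 1)/(z + 5)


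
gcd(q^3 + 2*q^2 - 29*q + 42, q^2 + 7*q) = q + 7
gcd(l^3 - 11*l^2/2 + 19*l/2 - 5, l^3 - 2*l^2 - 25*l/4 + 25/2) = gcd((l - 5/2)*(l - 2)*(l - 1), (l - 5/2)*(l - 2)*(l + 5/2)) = l^2 - 9*l/2 + 5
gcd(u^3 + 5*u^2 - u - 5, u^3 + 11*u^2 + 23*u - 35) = u^2 + 4*u - 5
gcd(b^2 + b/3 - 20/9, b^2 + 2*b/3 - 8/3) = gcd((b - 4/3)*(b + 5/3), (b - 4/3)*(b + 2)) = b - 4/3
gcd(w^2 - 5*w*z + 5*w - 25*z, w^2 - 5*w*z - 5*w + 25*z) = -w + 5*z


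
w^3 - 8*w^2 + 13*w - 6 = (w - 6)*(w - 1)^2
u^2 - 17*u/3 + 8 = (u - 3)*(u - 8/3)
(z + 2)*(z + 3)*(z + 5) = z^3 + 10*z^2 + 31*z + 30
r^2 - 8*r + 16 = (r - 4)^2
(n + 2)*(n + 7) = n^2 + 9*n + 14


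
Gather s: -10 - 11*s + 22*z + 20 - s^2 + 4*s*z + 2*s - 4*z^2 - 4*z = -s^2 + s*(4*z - 9) - 4*z^2 + 18*z + 10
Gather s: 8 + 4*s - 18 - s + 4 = 3*s - 6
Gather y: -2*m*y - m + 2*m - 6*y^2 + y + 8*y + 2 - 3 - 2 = m - 6*y^2 + y*(9 - 2*m) - 3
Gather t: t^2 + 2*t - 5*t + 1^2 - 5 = t^2 - 3*t - 4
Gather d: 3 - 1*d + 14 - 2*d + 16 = 33 - 3*d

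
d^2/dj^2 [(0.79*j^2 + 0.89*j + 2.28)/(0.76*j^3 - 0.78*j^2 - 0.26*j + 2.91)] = (0.912608000000002*j^6 + 3.084384*j^5 + 13.574208*j^4 - 44.971384*j^3 - 7.241292*j^2 - 15.359652*j + 25.38489)/(0.438976*j^9 - 1.351584*j^8 + 0.936624*j^7 + 5.492664*j^6 - 10.670712*j^5 + 1.703052*j^4 + 22.83058*j^3 - 19.225206*j^2 - 6.605118*j + 24.642171)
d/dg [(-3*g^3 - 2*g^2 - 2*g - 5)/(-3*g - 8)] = (18*g^3 + 78*g^2 + 32*g + 1)/(9*g^2 + 48*g + 64)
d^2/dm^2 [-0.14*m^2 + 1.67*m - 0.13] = -0.280000000000000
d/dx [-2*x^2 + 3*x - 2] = 3 - 4*x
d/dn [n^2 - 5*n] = 2*n - 5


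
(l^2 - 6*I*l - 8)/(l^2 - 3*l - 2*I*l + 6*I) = (l - 4*I)/(l - 3)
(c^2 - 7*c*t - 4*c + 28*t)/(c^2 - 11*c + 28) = (c - 7*t)/(c - 7)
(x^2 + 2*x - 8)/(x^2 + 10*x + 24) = (x - 2)/(x + 6)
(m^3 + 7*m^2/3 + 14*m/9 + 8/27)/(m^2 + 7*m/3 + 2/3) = (m^2 + 2*m + 8/9)/(m + 2)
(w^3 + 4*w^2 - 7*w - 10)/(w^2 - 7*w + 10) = (w^2 + 6*w + 5)/(w - 5)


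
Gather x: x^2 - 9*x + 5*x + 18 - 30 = x^2 - 4*x - 12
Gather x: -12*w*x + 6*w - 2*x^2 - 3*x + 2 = 6*w - 2*x^2 + x*(-12*w - 3) + 2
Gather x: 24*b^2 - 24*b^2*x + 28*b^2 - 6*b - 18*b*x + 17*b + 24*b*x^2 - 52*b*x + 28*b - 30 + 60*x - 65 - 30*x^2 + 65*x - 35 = 52*b^2 + 39*b + x^2*(24*b - 30) + x*(-24*b^2 - 70*b + 125) - 130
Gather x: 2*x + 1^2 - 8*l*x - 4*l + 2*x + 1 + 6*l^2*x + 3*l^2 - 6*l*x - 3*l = 3*l^2 - 7*l + x*(6*l^2 - 14*l + 4) + 2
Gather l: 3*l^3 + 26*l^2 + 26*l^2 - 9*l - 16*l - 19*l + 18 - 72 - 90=3*l^3 + 52*l^2 - 44*l - 144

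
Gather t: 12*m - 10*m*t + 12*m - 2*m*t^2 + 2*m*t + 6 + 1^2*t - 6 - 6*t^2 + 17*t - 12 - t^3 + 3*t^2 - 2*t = 24*m - t^3 + t^2*(-2*m - 3) + t*(16 - 8*m) - 12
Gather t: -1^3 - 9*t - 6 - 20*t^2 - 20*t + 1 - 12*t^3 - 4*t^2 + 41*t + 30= -12*t^3 - 24*t^2 + 12*t + 24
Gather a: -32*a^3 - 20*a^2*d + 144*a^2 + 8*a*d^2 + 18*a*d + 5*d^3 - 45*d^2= -32*a^3 + a^2*(144 - 20*d) + a*(8*d^2 + 18*d) + 5*d^3 - 45*d^2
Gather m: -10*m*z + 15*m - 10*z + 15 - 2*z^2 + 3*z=m*(15 - 10*z) - 2*z^2 - 7*z + 15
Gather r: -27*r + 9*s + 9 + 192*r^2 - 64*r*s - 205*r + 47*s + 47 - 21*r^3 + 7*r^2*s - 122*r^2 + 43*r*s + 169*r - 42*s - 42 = -21*r^3 + r^2*(7*s + 70) + r*(-21*s - 63) + 14*s + 14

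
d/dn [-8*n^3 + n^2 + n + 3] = -24*n^2 + 2*n + 1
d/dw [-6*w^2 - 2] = -12*w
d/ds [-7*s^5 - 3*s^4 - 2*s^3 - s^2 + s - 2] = -35*s^4 - 12*s^3 - 6*s^2 - 2*s + 1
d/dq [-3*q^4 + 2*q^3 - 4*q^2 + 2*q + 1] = -12*q^3 + 6*q^2 - 8*q + 2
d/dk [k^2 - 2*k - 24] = 2*k - 2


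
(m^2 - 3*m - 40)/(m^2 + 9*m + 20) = (m - 8)/(m + 4)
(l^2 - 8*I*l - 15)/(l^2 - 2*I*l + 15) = (l - 3*I)/(l + 3*I)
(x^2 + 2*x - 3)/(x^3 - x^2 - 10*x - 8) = (-x^2 - 2*x + 3)/(-x^3 + x^2 + 10*x + 8)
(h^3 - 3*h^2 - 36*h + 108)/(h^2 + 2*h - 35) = (h^3 - 3*h^2 - 36*h + 108)/(h^2 + 2*h - 35)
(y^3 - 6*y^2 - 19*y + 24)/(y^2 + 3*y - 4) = (y^2 - 5*y - 24)/(y + 4)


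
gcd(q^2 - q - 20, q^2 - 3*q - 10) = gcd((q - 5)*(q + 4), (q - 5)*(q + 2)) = q - 5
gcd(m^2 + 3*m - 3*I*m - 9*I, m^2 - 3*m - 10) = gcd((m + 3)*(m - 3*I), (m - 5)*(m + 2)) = 1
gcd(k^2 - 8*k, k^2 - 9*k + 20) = 1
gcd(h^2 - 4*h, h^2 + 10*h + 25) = 1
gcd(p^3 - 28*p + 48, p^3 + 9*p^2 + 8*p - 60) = p^2 + 4*p - 12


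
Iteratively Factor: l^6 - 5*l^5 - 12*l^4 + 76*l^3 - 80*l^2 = (l - 2)*(l^5 - 3*l^4 - 18*l^3 + 40*l^2) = (l - 2)*(l + 4)*(l^4 - 7*l^3 + 10*l^2) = (l - 2)^2*(l + 4)*(l^3 - 5*l^2) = l*(l - 2)^2*(l + 4)*(l^2 - 5*l) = l*(l - 5)*(l - 2)^2*(l + 4)*(l)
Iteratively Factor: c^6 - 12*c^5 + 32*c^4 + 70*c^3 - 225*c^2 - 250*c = (c - 5)*(c^5 - 7*c^4 - 3*c^3 + 55*c^2 + 50*c) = (c - 5)*(c + 1)*(c^4 - 8*c^3 + 5*c^2 + 50*c) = (c - 5)^2*(c + 1)*(c^3 - 3*c^2 - 10*c) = (c - 5)^2*(c + 1)*(c + 2)*(c^2 - 5*c) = c*(c - 5)^2*(c + 1)*(c + 2)*(c - 5)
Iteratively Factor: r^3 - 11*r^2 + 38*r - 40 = (r - 2)*(r^2 - 9*r + 20) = (r - 5)*(r - 2)*(r - 4)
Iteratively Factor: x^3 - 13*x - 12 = (x - 4)*(x^2 + 4*x + 3) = (x - 4)*(x + 3)*(x + 1)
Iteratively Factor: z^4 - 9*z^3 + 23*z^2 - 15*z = (z - 1)*(z^3 - 8*z^2 + 15*z) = (z - 3)*(z - 1)*(z^2 - 5*z) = z*(z - 3)*(z - 1)*(z - 5)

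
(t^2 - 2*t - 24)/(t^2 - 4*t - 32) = (t - 6)/(t - 8)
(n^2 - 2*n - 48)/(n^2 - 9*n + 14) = (n^2 - 2*n - 48)/(n^2 - 9*n + 14)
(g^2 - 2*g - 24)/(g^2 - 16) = (g - 6)/(g - 4)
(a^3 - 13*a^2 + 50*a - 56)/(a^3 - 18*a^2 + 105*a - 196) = (a - 2)/(a - 7)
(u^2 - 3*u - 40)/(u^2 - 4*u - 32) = (u + 5)/(u + 4)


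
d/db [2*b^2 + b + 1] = 4*b + 1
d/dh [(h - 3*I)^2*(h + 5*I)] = (h - 3*I)*(3*h + 7*I)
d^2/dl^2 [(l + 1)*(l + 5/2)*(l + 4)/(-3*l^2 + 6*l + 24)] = (-29*l^3 - 172*l^2 - 352*l - 224)/(l^6 - 6*l^5 - 12*l^4 + 88*l^3 + 96*l^2 - 384*l - 512)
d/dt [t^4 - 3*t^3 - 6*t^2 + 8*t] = 4*t^3 - 9*t^2 - 12*t + 8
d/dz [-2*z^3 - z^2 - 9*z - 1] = -6*z^2 - 2*z - 9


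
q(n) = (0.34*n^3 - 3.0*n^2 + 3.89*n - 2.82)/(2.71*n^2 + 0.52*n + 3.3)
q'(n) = (-5.42*n - 0.52)*(0.34*n^3 - 3.0*n^2 + 3.89*n - 2.82)/(2.71*n^2 + 0.52*n + 3.3)^2 + (1.02*n^2 - 6.0*n + 3.89)/(2.71*n^2 + 0.52*n + 3.3)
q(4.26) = -0.26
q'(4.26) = 0.06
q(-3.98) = -1.98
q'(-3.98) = 0.05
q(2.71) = -0.31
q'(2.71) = -0.01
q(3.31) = -0.30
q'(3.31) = 0.02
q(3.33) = -0.30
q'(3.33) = 0.02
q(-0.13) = -1.03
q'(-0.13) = 1.37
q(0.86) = -0.26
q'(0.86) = 0.14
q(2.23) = -0.30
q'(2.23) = -0.04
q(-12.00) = -2.76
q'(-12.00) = 0.12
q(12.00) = 0.50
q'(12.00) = 0.12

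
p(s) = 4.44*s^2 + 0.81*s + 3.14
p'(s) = 8.88*s + 0.81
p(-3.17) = 45.19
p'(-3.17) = -27.34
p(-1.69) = 14.45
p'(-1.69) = -14.20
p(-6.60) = 191.20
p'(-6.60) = -57.80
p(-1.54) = 12.42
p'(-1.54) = -12.87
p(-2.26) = 23.99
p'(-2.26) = -19.26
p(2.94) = 43.90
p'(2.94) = 26.92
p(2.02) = 22.89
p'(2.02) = 18.75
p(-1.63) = 13.62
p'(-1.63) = -13.66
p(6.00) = 167.84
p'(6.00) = 54.09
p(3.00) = 45.53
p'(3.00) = 27.45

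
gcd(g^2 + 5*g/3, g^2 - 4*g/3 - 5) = g + 5/3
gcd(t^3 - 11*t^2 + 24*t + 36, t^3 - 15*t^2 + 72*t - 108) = t^2 - 12*t + 36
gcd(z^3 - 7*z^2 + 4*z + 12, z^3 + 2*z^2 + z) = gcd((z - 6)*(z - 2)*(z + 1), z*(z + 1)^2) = z + 1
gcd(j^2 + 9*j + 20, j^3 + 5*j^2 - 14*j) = 1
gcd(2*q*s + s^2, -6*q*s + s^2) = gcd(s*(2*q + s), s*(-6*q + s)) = s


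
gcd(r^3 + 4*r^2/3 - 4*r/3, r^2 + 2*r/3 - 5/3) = 1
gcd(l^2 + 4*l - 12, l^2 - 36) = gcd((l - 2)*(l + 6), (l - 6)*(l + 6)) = l + 6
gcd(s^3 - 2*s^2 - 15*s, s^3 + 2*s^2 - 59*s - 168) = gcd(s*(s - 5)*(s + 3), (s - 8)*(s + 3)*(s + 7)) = s + 3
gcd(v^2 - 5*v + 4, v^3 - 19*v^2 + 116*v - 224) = v - 4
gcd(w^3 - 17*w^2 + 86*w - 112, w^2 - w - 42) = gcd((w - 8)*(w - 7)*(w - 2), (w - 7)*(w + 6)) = w - 7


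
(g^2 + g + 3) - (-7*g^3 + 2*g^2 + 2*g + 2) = 7*g^3 - g^2 - g + 1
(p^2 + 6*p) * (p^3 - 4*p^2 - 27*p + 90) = p^5 + 2*p^4 - 51*p^3 - 72*p^2 + 540*p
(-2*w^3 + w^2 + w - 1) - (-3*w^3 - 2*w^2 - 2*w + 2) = w^3 + 3*w^2 + 3*w - 3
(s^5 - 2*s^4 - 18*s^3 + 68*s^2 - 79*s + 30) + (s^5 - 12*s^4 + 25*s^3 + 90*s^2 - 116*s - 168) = 2*s^5 - 14*s^4 + 7*s^3 + 158*s^2 - 195*s - 138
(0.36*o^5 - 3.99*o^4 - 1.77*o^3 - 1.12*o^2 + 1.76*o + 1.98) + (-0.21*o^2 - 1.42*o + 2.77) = 0.36*o^5 - 3.99*o^4 - 1.77*o^3 - 1.33*o^2 + 0.34*o + 4.75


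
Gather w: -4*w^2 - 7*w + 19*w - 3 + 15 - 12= -4*w^2 + 12*w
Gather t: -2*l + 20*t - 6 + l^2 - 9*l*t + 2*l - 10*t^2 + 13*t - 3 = l^2 - 10*t^2 + t*(33 - 9*l) - 9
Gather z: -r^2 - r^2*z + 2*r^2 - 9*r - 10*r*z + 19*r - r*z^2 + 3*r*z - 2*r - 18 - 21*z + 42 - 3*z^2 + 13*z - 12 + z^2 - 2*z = r^2 + 8*r + z^2*(-r - 2) + z*(-r^2 - 7*r - 10) + 12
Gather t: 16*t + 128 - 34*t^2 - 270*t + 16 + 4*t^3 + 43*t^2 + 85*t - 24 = 4*t^3 + 9*t^2 - 169*t + 120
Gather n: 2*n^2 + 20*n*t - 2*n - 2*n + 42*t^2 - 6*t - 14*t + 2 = 2*n^2 + n*(20*t - 4) + 42*t^2 - 20*t + 2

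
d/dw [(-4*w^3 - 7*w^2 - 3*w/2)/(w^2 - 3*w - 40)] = (-8*w^4 + 48*w^3 + 1005*w^2 + 1120*w + 120)/(2*(w^4 - 6*w^3 - 71*w^2 + 240*w + 1600))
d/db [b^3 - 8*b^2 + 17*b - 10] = 3*b^2 - 16*b + 17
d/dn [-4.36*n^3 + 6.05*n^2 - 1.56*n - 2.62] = -13.08*n^2 + 12.1*n - 1.56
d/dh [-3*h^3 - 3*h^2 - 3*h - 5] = -9*h^2 - 6*h - 3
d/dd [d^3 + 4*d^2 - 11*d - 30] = 3*d^2 + 8*d - 11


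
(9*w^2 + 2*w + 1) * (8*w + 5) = 72*w^3 + 61*w^2 + 18*w + 5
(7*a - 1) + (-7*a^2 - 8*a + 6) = -7*a^2 - a + 5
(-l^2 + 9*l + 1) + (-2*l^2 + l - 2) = -3*l^2 + 10*l - 1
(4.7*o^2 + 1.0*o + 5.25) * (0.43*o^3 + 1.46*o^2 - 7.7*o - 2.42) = 2.021*o^5 + 7.292*o^4 - 32.4725*o^3 - 11.409*o^2 - 42.845*o - 12.705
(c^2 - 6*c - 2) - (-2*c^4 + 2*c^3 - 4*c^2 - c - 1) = 2*c^4 - 2*c^3 + 5*c^2 - 5*c - 1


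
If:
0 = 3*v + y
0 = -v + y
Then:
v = 0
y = 0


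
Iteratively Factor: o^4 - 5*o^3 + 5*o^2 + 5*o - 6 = (o - 3)*(o^3 - 2*o^2 - o + 2) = (o - 3)*(o - 2)*(o^2 - 1) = (o - 3)*(o - 2)*(o + 1)*(o - 1)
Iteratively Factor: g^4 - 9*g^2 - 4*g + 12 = (g - 3)*(g^3 + 3*g^2 - 4) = (g - 3)*(g + 2)*(g^2 + g - 2) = (g - 3)*(g + 2)^2*(g - 1)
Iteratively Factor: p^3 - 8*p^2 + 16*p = (p - 4)*(p^2 - 4*p) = (p - 4)^2*(p)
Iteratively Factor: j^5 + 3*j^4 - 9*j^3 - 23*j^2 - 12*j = (j + 1)*(j^4 + 2*j^3 - 11*j^2 - 12*j) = (j + 1)*(j + 4)*(j^3 - 2*j^2 - 3*j) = j*(j + 1)*(j + 4)*(j^2 - 2*j - 3) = j*(j - 3)*(j + 1)*(j + 4)*(j + 1)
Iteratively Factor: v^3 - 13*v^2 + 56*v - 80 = (v - 4)*(v^2 - 9*v + 20) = (v - 5)*(v - 4)*(v - 4)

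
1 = 1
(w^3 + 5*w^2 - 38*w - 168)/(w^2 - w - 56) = (w^2 - 2*w - 24)/(w - 8)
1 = 1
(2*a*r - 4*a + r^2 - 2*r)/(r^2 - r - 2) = (2*a + r)/(r + 1)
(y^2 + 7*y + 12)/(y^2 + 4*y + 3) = (y + 4)/(y + 1)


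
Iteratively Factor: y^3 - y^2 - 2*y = (y - 2)*(y^2 + y) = (y - 2)*(y + 1)*(y)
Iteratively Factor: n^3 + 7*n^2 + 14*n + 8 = (n + 1)*(n^2 + 6*n + 8) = (n + 1)*(n + 4)*(n + 2)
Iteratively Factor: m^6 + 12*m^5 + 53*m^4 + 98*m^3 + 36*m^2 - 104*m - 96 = (m + 4)*(m^5 + 8*m^4 + 21*m^3 + 14*m^2 - 20*m - 24) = (m + 2)*(m + 4)*(m^4 + 6*m^3 + 9*m^2 - 4*m - 12) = (m + 2)^2*(m + 4)*(m^3 + 4*m^2 + m - 6) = (m - 1)*(m + 2)^2*(m + 4)*(m^2 + 5*m + 6) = (m - 1)*(m + 2)^3*(m + 4)*(m + 3)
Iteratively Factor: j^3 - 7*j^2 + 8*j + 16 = (j - 4)*(j^2 - 3*j - 4) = (j - 4)^2*(j + 1)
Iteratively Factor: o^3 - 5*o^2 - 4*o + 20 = (o - 5)*(o^2 - 4) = (o - 5)*(o - 2)*(o + 2)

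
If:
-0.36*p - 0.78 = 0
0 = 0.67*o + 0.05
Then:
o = -0.07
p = -2.17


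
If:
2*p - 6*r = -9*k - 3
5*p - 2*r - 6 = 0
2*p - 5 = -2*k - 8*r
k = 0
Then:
No Solution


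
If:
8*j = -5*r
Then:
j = -5*r/8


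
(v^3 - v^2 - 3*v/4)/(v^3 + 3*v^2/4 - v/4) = (4*v^2 - 4*v - 3)/(4*v^2 + 3*v - 1)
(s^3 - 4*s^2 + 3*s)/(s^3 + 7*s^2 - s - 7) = s*(s - 3)/(s^2 + 8*s + 7)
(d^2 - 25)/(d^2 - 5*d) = (d + 5)/d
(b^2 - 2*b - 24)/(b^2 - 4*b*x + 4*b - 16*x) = (6 - b)/(-b + 4*x)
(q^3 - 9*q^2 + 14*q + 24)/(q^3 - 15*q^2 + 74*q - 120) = (q + 1)/(q - 5)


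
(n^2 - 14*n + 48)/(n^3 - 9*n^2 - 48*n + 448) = (n - 6)/(n^2 - n - 56)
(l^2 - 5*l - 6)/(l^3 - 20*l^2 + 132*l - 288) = (l + 1)/(l^2 - 14*l + 48)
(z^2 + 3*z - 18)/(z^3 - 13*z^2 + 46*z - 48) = (z + 6)/(z^2 - 10*z + 16)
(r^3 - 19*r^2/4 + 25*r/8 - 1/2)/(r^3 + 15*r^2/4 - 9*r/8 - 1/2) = (4*r^2 - 17*r + 4)/(4*r^2 + 17*r + 4)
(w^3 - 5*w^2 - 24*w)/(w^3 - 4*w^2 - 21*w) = (w - 8)/(w - 7)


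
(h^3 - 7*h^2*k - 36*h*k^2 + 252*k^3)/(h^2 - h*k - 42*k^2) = h - 6*k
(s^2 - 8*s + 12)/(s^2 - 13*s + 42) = (s - 2)/(s - 7)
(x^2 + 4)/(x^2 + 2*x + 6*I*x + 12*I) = (x^2 + 4)/(x^2 + x*(2 + 6*I) + 12*I)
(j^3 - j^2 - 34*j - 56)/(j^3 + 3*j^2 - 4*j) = (j^2 - 5*j - 14)/(j*(j - 1))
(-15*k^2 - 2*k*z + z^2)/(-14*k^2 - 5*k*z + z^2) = (15*k^2 + 2*k*z - z^2)/(14*k^2 + 5*k*z - z^2)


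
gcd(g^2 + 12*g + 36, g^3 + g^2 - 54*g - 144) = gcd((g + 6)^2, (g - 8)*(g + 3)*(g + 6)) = g + 6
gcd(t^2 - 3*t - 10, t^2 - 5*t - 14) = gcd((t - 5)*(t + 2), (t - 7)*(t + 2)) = t + 2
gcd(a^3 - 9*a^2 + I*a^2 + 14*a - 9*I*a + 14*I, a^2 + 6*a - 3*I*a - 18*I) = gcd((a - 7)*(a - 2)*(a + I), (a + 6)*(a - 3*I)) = 1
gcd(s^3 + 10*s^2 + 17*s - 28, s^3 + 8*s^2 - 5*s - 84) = s^2 + 11*s + 28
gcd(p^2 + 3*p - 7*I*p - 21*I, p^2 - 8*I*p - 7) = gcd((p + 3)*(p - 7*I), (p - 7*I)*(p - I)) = p - 7*I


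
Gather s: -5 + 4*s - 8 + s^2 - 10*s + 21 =s^2 - 6*s + 8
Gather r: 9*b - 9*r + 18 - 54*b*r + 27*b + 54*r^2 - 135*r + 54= 36*b + 54*r^2 + r*(-54*b - 144) + 72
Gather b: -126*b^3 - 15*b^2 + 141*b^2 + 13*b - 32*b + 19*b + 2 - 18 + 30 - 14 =-126*b^3 + 126*b^2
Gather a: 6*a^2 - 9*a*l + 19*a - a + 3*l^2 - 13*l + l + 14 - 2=6*a^2 + a*(18 - 9*l) + 3*l^2 - 12*l + 12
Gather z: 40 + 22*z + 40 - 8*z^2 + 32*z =-8*z^2 + 54*z + 80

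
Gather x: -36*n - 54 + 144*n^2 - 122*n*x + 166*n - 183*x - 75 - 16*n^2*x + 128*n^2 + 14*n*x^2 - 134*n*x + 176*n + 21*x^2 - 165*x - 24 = 272*n^2 + 306*n + x^2*(14*n + 21) + x*(-16*n^2 - 256*n - 348) - 153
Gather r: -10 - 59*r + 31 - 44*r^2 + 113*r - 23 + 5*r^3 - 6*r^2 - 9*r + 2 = 5*r^3 - 50*r^2 + 45*r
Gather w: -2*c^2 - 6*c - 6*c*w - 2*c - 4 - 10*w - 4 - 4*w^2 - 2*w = -2*c^2 - 8*c - 4*w^2 + w*(-6*c - 12) - 8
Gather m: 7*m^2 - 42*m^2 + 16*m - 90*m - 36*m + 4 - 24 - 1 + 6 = -35*m^2 - 110*m - 15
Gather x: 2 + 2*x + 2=2*x + 4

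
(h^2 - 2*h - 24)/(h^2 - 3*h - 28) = (h - 6)/(h - 7)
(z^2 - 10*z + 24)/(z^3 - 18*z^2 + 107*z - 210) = (z - 4)/(z^2 - 12*z + 35)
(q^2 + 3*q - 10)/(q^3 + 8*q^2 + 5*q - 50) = 1/(q + 5)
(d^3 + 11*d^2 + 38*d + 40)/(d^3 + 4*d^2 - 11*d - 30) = (d + 4)/(d - 3)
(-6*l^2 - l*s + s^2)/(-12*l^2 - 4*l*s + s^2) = (-3*l + s)/(-6*l + s)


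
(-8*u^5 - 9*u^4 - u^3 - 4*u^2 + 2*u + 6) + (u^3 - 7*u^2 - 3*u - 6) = -8*u^5 - 9*u^4 - 11*u^2 - u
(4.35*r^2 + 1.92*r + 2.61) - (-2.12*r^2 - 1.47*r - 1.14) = 6.47*r^2 + 3.39*r + 3.75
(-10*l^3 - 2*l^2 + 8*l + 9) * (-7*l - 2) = 70*l^4 + 34*l^3 - 52*l^2 - 79*l - 18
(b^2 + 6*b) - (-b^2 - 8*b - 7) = 2*b^2 + 14*b + 7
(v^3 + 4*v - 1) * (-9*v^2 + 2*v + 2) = -9*v^5 + 2*v^4 - 34*v^3 + 17*v^2 + 6*v - 2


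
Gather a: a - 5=a - 5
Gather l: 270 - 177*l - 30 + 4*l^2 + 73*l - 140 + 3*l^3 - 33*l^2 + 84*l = 3*l^3 - 29*l^2 - 20*l + 100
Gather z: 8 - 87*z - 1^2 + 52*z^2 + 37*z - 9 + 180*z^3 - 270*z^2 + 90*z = 180*z^3 - 218*z^2 + 40*z - 2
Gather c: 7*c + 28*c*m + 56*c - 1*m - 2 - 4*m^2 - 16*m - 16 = c*(28*m + 63) - 4*m^2 - 17*m - 18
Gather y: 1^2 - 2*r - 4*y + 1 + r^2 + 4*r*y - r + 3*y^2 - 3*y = r^2 - 3*r + 3*y^2 + y*(4*r - 7) + 2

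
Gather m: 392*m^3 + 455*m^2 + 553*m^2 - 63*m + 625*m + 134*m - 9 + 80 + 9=392*m^3 + 1008*m^2 + 696*m + 80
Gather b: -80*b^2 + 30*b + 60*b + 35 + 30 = -80*b^2 + 90*b + 65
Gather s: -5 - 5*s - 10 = -5*s - 15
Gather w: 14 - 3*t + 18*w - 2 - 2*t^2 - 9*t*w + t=-2*t^2 - 2*t + w*(18 - 9*t) + 12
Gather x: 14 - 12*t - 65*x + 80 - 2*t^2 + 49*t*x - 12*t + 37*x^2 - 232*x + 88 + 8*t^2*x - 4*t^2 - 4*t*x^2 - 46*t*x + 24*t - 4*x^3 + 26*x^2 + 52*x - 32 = -6*t^2 - 4*x^3 + x^2*(63 - 4*t) + x*(8*t^2 + 3*t - 245) + 150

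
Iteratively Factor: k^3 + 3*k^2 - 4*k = (k + 4)*(k^2 - k) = k*(k + 4)*(k - 1)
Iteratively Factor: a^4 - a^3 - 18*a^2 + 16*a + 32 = (a - 2)*(a^3 + a^2 - 16*a - 16) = (a - 2)*(a + 4)*(a^2 - 3*a - 4) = (a - 2)*(a + 1)*(a + 4)*(a - 4)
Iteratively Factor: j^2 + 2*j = (j + 2)*(j)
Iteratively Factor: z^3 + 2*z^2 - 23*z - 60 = (z + 4)*(z^2 - 2*z - 15) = (z + 3)*(z + 4)*(z - 5)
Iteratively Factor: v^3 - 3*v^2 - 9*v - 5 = (v + 1)*(v^2 - 4*v - 5) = (v + 1)^2*(v - 5)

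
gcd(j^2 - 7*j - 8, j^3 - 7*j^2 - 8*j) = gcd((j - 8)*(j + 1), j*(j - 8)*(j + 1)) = j^2 - 7*j - 8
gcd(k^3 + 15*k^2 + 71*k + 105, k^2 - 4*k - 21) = k + 3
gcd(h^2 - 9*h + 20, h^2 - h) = 1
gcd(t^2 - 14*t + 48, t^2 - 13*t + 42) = t - 6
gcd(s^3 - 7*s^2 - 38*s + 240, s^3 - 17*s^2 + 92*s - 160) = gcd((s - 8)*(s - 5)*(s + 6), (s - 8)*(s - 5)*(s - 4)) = s^2 - 13*s + 40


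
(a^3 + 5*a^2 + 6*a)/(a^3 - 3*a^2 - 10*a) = (a + 3)/(a - 5)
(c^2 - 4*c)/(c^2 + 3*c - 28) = c/(c + 7)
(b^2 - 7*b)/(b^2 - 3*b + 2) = b*(b - 7)/(b^2 - 3*b + 2)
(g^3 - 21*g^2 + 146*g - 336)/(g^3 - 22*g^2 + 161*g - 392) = (g - 6)/(g - 7)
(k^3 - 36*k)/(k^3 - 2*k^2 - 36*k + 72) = k/(k - 2)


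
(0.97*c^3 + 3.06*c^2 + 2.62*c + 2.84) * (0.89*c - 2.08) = 0.8633*c^4 + 0.7058*c^3 - 4.033*c^2 - 2.922*c - 5.9072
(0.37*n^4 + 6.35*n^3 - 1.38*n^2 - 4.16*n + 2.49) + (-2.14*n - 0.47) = 0.37*n^4 + 6.35*n^3 - 1.38*n^2 - 6.3*n + 2.02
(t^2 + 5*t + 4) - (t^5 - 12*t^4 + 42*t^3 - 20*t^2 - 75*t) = -t^5 + 12*t^4 - 42*t^3 + 21*t^2 + 80*t + 4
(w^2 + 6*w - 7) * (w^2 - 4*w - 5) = w^4 + 2*w^3 - 36*w^2 - 2*w + 35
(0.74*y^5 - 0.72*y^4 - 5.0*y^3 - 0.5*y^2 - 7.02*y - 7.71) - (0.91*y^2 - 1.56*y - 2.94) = 0.74*y^5 - 0.72*y^4 - 5.0*y^3 - 1.41*y^2 - 5.46*y - 4.77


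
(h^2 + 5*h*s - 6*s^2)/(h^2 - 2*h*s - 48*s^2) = (-h + s)/(-h + 8*s)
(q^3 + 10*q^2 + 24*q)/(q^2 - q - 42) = q*(q + 4)/(q - 7)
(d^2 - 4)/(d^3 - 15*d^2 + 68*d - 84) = (d + 2)/(d^2 - 13*d + 42)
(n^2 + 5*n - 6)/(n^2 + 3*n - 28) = (n^2 + 5*n - 6)/(n^2 + 3*n - 28)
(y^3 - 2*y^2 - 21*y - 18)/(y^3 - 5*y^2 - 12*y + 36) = (y + 1)/(y - 2)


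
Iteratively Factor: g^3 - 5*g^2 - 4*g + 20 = (g - 5)*(g^2 - 4) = (g - 5)*(g + 2)*(g - 2)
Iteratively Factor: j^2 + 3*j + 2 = (j + 1)*(j + 2)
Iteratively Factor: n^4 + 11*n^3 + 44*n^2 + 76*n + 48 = (n + 4)*(n^3 + 7*n^2 + 16*n + 12) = (n + 2)*(n + 4)*(n^2 + 5*n + 6) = (n + 2)*(n + 3)*(n + 4)*(n + 2)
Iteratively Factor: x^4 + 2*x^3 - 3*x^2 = (x - 1)*(x^3 + 3*x^2) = (x - 1)*(x + 3)*(x^2) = x*(x - 1)*(x + 3)*(x)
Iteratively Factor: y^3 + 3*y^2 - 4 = (y - 1)*(y^2 + 4*y + 4) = (y - 1)*(y + 2)*(y + 2)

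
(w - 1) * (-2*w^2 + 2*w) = -2*w^3 + 4*w^2 - 2*w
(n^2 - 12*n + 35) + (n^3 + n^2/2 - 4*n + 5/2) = n^3 + 3*n^2/2 - 16*n + 75/2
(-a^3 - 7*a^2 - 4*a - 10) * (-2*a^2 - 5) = 2*a^5 + 14*a^4 + 13*a^3 + 55*a^2 + 20*a + 50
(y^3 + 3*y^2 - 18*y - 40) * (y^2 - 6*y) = y^5 - 3*y^4 - 36*y^3 + 68*y^2 + 240*y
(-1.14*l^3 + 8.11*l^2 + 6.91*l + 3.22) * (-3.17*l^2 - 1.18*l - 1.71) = 3.6138*l^5 - 24.3635*l^4 - 29.5251*l^3 - 32.2293*l^2 - 15.6157*l - 5.5062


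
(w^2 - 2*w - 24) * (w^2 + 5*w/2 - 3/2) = w^4 + w^3/2 - 61*w^2/2 - 57*w + 36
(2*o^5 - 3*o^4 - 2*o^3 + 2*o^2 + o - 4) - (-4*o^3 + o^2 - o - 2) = 2*o^5 - 3*o^4 + 2*o^3 + o^2 + 2*o - 2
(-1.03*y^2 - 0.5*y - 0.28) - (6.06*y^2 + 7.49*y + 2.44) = -7.09*y^2 - 7.99*y - 2.72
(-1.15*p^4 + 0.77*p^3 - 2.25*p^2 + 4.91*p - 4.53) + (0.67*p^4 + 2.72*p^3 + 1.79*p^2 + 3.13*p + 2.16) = -0.48*p^4 + 3.49*p^3 - 0.46*p^2 + 8.04*p - 2.37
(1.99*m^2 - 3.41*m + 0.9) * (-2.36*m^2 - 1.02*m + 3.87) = -4.6964*m^4 + 6.0178*m^3 + 9.0555*m^2 - 14.1147*m + 3.483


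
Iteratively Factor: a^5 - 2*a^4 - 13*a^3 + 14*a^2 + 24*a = (a - 2)*(a^4 - 13*a^2 - 12*a) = (a - 4)*(a - 2)*(a^3 + 4*a^2 + 3*a) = a*(a - 4)*(a - 2)*(a^2 + 4*a + 3) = a*(a - 4)*(a - 2)*(a + 1)*(a + 3)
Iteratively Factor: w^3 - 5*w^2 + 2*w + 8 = (w - 2)*(w^2 - 3*w - 4) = (w - 2)*(w + 1)*(w - 4)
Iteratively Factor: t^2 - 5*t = (t - 5)*(t)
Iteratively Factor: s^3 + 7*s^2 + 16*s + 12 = (s + 2)*(s^2 + 5*s + 6) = (s + 2)^2*(s + 3)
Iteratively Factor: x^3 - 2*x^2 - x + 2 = (x - 2)*(x^2 - 1) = (x - 2)*(x + 1)*(x - 1)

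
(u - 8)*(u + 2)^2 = u^3 - 4*u^2 - 28*u - 32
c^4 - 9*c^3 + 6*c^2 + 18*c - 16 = (c - 8)*(c - 1)*(c - sqrt(2))*(c + sqrt(2))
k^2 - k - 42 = (k - 7)*(k + 6)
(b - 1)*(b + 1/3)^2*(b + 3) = b^4 + 8*b^3/3 - 14*b^2/9 - 16*b/9 - 1/3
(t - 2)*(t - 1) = t^2 - 3*t + 2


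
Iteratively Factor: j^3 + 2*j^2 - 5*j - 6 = (j - 2)*(j^2 + 4*j + 3) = (j - 2)*(j + 3)*(j + 1)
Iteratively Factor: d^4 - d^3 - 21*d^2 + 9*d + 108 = (d + 3)*(d^3 - 4*d^2 - 9*d + 36) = (d - 3)*(d + 3)*(d^2 - d - 12) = (d - 4)*(d - 3)*(d + 3)*(d + 3)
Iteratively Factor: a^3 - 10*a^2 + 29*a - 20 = (a - 1)*(a^2 - 9*a + 20) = (a - 5)*(a - 1)*(a - 4)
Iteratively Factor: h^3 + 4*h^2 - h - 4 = (h - 1)*(h^2 + 5*h + 4) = (h - 1)*(h + 1)*(h + 4)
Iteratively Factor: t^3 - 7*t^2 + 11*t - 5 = (t - 5)*(t^2 - 2*t + 1) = (t - 5)*(t - 1)*(t - 1)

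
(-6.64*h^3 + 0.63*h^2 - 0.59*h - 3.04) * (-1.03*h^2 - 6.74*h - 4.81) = 6.8392*h^5 + 44.1047*h^4 + 28.2999*h^3 + 4.0775*h^2 + 23.3275*h + 14.6224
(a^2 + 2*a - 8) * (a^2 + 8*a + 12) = a^4 + 10*a^3 + 20*a^2 - 40*a - 96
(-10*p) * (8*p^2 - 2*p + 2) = -80*p^3 + 20*p^2 - 20*p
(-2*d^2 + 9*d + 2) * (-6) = 12*d^2 - 54*d - 12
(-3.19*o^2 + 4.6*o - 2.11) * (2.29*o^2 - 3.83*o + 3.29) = -7.3051*o^4 + 22.7517*o^3 - 32.945*o^2 + 23.2153*o - 6.9419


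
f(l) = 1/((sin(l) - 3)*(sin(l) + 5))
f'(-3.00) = 0.01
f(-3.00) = -0.07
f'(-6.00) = -0.01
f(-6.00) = -0.07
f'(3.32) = 0.01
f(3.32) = -0.07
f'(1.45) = -0.00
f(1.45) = -0.08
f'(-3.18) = 0.01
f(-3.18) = -0.07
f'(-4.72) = -0.00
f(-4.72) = -0.08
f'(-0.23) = -0.01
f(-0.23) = -0.06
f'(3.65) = 0.00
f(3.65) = -0.06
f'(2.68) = 0.01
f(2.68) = -0.07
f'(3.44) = 0.01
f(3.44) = -0.06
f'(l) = -cos(l)/((sin(l) - 3)*(sin(l) + 5)^2) - cos(l)/((sin(l) - 3)^2*(sin(l) + 5)) = -2*(sin(l) + 1)*cos(l)/((sin(l) - 3)^2*(sin(l) + 5)^2)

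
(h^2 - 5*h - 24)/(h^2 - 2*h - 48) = (h + 3)/(h + 6)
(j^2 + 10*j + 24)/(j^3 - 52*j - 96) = (j + 4)/(j^2 - 6*j - 16)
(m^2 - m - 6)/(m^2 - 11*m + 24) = (m + 2)/(m - 8)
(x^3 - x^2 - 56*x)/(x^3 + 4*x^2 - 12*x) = (x^2 - x - 56)/(x^2 + 4*x - 12)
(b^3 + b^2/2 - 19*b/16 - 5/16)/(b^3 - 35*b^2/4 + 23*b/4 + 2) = (b + 5/4)/(b - 8)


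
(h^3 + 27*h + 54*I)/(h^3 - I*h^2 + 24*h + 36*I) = (h + 3*I)/(h + 2*I)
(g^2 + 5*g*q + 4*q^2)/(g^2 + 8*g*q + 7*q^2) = (g + 4*q)/(g + 7*q)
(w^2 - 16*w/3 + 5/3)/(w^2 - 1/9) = 3*(w - 5)/(3*w + 1)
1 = 1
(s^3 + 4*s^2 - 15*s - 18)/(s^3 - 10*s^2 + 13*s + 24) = (s + 6)/(s - 8)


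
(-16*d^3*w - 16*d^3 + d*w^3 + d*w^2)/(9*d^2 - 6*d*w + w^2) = d*(-16*d^2*w - 16*d^2 + w^3 + w^2)/(9*d^2 - 6*d*w + w^2)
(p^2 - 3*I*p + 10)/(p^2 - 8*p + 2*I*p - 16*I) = (p - 5*I)/(p - 8)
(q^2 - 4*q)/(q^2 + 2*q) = (q - 4)/(q + 2)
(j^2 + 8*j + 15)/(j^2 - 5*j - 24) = (j + 5)/(j - 8)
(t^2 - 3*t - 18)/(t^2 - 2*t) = (t^2 - 3*t - 18)/(t*(t - 2))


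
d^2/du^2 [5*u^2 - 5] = 10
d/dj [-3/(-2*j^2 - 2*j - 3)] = 6*(-2*j - 1)/(2*j^2 + 2*j + 3)^2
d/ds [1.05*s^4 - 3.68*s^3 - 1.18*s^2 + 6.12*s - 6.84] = 4.2*s^3 - 11.04*s^2 - 2.36*s + 6.12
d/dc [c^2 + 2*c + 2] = 2*c + 2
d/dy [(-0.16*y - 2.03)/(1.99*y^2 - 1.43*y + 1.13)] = (0.3184*y^2 + 8.0794*y - 3.0837)/(3.9601*y^4 - 5.6914*y^3 + 6.5423*y^2 - 3.2318*y + 1.2769)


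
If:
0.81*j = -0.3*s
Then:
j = -0.37037037037037*s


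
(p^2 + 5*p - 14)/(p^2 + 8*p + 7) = (p - 2)/(p + 1)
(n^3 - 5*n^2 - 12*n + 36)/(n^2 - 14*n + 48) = (n^2 + n - 6)/(n - 8)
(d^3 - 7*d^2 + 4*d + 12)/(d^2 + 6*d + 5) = (d^2 - 8*d + 12)/(d + 5)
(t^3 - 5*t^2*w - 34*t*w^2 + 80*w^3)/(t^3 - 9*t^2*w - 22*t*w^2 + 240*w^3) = (t - 2*w)/(t - 6*w)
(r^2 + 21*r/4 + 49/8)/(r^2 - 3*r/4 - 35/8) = (2*r + 7)/(2*r - 5)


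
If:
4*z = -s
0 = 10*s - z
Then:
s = 0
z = 0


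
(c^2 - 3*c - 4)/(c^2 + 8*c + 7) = (c - 4)/(c + 7)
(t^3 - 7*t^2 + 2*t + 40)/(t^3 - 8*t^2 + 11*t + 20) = (t + 2)/(t + 1)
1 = 1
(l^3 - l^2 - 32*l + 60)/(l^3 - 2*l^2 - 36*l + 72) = (l - 5)/(l - 6)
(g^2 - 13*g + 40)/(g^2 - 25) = (g - 8)/(g + 5)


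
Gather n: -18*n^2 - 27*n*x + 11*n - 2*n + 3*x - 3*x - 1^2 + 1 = -18*n^2 + n*(9 - 27*x)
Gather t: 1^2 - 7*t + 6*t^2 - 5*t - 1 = 6*t^2 - 12*t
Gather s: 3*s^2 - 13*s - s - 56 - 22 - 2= 3*s^2 - 14*s - 80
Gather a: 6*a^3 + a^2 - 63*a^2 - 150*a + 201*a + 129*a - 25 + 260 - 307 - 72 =6*a^3 - 62*a^2 + 180*a - 144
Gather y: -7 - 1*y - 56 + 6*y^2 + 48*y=6*y^2 + 47*y - 63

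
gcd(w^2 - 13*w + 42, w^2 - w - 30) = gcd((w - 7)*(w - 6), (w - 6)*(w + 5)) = w - 6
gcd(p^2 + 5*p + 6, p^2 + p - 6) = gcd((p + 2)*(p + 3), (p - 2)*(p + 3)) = p + 3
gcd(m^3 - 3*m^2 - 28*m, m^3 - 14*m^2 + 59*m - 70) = m - 7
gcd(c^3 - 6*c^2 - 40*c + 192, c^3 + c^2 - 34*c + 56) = c - 4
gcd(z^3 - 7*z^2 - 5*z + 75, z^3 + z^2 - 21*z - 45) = z^2 - 2*z - 15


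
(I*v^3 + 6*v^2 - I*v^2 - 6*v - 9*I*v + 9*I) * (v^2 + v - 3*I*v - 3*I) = I*v^5 + 9*v^4 - 28*I*v^3 - 36*v^2 + 27*I*v + 27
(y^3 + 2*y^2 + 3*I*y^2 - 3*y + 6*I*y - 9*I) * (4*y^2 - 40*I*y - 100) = 4*y^5 + 8*y^4 - 28*I*y^4 + 8*y^3 - 56*I*y^3 + 40*y^2 - 216*I*y^2 - 60*y - 600*I*y + 900*I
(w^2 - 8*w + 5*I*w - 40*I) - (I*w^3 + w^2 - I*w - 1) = -I*w^3 - 8*w + 6*I*w + 1 - 40*I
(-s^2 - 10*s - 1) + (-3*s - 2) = -s^2 - 13*s - 3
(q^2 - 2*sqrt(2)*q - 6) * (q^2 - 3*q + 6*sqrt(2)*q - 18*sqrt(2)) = q^4 - 3*q^3 + 4*sqrt(2)*q^3 - 30*q^2 - 12*sqrt(2)*q^2 - 36*sqrt(2)*q + 90*q + 108*sqrt(2)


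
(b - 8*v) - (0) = b - 8*v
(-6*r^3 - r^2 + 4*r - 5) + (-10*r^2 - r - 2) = -6*r^3 - 11*r^2 + 3*r - 7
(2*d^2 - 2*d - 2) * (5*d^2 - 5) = 10*d^4 - 10*d^3 - 20*d^2 + 10*d + 10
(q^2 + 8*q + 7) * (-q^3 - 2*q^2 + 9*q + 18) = -q^5 - 10*q^4 - 14*q^3 + 76*q^2 + 207*q + 126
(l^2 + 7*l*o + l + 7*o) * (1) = l^2 + 7*l*o + l + 7*o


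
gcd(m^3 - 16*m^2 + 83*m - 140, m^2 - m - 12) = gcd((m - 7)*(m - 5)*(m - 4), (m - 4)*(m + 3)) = m - 4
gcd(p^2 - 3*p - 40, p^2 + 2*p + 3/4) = 1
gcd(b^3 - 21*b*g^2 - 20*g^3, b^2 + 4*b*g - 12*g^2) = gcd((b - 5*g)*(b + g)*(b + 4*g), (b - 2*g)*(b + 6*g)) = 1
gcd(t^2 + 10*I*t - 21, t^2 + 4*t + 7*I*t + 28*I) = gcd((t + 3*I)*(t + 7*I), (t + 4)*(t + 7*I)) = t + 7*I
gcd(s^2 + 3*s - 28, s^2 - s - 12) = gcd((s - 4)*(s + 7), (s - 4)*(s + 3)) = s - 4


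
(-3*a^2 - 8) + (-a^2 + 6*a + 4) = -4*a^2 + 6*a - 4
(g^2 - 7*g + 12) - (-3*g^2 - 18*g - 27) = 4*g^2 + 11*g + 39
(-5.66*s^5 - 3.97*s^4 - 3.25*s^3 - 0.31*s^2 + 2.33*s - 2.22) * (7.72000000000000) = -43.6952*s^5 - 30.6484*s^4 - 25.09*s^3 - 2.3932*s^2 + 17.9876*s - 17.1384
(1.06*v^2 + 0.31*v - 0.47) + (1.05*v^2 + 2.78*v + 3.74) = 2.11*v^2 + 3.09*v + 3.27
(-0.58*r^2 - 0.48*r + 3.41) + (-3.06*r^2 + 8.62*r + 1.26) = -3.64*r^2 + 8.14*r + 4.67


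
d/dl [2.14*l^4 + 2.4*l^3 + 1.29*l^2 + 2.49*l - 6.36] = 8.56*l^3 + 7.2*l^2 + 2.58*l + 2.49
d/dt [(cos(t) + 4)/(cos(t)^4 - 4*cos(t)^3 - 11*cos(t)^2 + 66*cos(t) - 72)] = (3*cos(t) - 7)*sin(t)/((cos(t) - 3)^3*(cos(t) - 2)^2)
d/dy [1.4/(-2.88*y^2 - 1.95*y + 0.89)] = (8.064*y + 2.73)/(2.88*y^2 + 1.95*y - 0.89)^2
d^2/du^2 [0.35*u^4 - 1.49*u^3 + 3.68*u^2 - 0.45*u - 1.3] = 4.2*u^2 - 8.94*u + 7.36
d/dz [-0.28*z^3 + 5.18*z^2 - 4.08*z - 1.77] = -0.84*z^2 + 10.36*z - 4.08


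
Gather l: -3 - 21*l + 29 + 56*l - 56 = 35*l - 30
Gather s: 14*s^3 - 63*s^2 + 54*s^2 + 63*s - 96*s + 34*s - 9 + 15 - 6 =14*s^3 - 9*s^2 + s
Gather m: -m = -m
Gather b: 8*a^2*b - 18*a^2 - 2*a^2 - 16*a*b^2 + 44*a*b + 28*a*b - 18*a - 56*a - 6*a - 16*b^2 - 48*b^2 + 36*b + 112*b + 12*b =-20*a^2 - 80*a + b^2*(-16*a - 64) + b*(8*a^2 + 72*a + 160)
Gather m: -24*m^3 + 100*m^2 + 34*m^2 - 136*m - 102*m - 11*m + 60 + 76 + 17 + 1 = -24*m^3 + 134*m^2 - 249*m + 154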